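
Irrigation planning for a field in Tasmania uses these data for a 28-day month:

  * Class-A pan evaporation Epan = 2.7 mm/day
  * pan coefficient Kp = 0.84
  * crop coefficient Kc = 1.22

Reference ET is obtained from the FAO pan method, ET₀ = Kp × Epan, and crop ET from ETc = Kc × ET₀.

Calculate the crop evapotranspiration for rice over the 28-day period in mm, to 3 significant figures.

ET₀ = 0.84 × 2.7 = 2.2680 mm/d
ETc = Kc × ET₀ = 1.22 × 2.2680 = 2.7670 mm/d
Over 28 days: 2.7670 × 28 = 77.476 mm

77.5 mm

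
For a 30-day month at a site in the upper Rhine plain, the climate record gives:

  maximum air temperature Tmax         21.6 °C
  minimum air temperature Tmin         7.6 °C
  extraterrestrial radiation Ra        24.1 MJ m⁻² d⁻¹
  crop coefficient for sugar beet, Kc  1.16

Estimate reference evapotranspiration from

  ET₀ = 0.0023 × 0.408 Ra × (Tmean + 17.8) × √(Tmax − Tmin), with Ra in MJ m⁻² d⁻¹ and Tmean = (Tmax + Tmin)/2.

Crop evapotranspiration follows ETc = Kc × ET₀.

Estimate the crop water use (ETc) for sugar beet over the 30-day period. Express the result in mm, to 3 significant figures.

95.4 mm

Tmean = (21.6 + 7.6)/2 = 14.60 °C
0.408 Ra = 0.408 × 24.1 = 9.8328 mm/d equivalent
ET₀ = 0.0023 × 9.8328 × (14.60 + 17.8) × √14.0 = 0.0023 × 9.8328 × 32.40 × 3.7417 = 2.7417 mm/d
ETc = Kc × ET₀ = 1.16 × 2.7417 = 3.1804 mm/d
Over 30 days: 3.1804 × 30 = 95.412 mm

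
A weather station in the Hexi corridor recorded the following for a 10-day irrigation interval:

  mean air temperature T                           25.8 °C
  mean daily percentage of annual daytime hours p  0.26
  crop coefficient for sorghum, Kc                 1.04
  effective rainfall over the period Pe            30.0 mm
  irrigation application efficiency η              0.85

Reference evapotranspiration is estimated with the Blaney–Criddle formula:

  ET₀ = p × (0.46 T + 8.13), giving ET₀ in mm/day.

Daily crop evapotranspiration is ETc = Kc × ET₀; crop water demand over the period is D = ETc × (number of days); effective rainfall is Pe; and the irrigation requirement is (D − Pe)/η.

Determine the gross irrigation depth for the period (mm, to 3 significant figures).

ET₀ = 0.26 × (0.46 × 25.8 + 8.13) = 0.26 × 19.998 = 5.1995 mm/d
ETc = Kc × ET₀ = 1.04 × 5.1995 = 5.4075 mm/d
Crop demand D = ETc × 10 d = 5.4075 × 10 = 54.075 mm
D − Pe = 54.075 − 30.0 = 24.075 mm
Gross irrigation = 24.075 / 0.85 = 28.324 mm

28.3 mm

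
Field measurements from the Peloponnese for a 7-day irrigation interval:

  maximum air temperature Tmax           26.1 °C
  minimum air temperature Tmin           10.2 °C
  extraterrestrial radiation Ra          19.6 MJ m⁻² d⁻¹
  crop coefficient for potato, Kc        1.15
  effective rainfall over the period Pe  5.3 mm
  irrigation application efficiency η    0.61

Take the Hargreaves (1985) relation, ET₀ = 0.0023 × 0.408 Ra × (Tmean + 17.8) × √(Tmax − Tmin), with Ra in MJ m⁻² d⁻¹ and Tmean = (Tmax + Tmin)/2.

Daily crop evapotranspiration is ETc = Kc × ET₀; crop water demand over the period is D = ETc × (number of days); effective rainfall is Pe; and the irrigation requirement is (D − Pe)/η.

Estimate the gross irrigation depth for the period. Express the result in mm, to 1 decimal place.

Tmean = (26.1 + 10.2)/2 = 18.15 °C
0.408 Ra = 0.408 × 19.6 = 7.9968 mm/d equivalent
ET₀ = 0.0023 × 7.9968 × (18.15 + 17.8) × √15.9 = 0.0023 × 7.9968 × 35.95 × 3.9875 = 2.6366 mm/d
ETc = Kc × ET₀ = 1.15 × 2.6366 = 3.0321 mm/d
Crop demand D = ETc × 7 d = 3.0321 × 7 = 21.225 mm
D − Pe = 21.225 − 5.3 = 15.925 mm
Gross irrigation = 15.925 / 0.61 = 26.107 mm

26.1 mm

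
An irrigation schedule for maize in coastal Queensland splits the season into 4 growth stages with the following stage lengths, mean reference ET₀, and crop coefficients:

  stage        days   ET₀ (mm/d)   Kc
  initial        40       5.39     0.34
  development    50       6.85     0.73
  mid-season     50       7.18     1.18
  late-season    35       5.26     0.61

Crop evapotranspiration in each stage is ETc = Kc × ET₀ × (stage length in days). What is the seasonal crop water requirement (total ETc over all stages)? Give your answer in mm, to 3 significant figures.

initial: 0.34 × 5.39 × 40 = 73.30 mm
development: 0.73 × 6.85 × 50 = 250.03 mm
mid-season: 1.18 × 7.18 × 50 = 423.62 mm
late-season: 0.61 × 5.26 × 35 = 112.30 mm
Seasonal total = 859.25 mm

859 mm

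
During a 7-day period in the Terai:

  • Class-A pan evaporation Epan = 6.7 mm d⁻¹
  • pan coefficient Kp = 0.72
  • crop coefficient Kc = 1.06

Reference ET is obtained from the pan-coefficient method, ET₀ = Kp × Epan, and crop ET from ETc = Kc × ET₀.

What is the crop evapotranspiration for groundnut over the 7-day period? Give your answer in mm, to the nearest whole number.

36 mm

ET₀ = 0.72 × 6.7 = 4.8240 mm/d
ETc = Kc × ET₀ = 1.06 × 4.8240 = 5.1134 mm/d
Over 7 days: 5.1134 × 7 = 35.794 mm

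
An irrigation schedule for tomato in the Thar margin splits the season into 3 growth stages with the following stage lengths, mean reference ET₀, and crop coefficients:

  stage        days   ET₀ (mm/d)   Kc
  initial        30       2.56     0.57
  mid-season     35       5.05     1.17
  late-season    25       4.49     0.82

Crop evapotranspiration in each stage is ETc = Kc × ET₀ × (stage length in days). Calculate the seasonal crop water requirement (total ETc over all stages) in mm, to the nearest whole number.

initial: 0.57 × 2.56 × 30 = 43.78 mm
mid-season: 1.17 × 5.05 × 35 = 206.80 mm
late-season: 0.82 × 4.49 × 25 = 92.05 mm
Seasonal total = 342.63 mm

343 mm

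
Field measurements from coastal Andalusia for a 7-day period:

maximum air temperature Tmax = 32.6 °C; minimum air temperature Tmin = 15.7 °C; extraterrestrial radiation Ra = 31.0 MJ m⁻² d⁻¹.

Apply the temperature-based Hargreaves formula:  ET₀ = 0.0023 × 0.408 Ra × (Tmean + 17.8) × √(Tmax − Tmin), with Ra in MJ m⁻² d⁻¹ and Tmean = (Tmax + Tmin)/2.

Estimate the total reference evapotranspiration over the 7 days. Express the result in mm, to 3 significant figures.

35.1 mm

Tmean = (32.6 + 15.7)/2 = 24.15 °C
0.408 Ra = 0.408 × 31.0 = 12.6480 mm/d equivalent
ET₀ = 0.0023 × 12.6480 × (24.15 + 17.8) × √16.9 = 0.0023 × 12.6480 × 41.95 × 4.1110 = 5.0168 mm/d
Over 7 days: 5.0168 × 7 = 35.118 mm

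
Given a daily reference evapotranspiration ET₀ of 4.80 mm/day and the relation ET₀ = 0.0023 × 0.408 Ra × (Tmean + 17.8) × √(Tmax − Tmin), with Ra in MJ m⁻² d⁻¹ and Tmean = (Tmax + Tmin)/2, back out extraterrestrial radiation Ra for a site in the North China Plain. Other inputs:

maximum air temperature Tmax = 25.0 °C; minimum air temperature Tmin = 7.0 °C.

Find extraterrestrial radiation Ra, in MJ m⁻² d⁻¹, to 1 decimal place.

Tmean = (25.0+7.0)/2 = 16.00 °C; ΔT = 18.0
Ra = ET₀ / [0.0023 × 0.408 × (Tmean+17.8) × √ΔT]
   = 4.80 / (0.0023 × 0.408 × 33.80 × 4.2426) = 35.670 MJ m⁻² d⁻¹

35.7 MJ m⁻² d⁻¹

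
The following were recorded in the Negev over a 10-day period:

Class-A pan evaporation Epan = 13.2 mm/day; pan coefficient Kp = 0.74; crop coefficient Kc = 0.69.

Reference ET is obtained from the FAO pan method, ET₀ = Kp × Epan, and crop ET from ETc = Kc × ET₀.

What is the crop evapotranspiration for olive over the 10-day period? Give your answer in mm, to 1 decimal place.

67.4 mm

ET₀ = 0.74 × 13.2 = 9.7680 mm/d
ETc = Kc × ET₀ = 0.69 × 9.7680 = 6.7399 mm/d
Over 10 days: 6.7399 × 10 = 67.399 mm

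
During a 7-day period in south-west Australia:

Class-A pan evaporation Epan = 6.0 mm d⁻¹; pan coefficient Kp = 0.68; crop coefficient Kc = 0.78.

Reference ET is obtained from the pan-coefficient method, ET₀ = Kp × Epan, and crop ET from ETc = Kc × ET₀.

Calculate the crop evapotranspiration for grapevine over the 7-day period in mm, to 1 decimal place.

22.3 mm

ET₀ = 0.68 × 6.0 = 4.0800 mm/d
ETc = Kc × ET₀ = 0.78 × 4.0800 = 3.1824 mm/d
Over 7 days: 3.1824 × 7 = 22.277 mm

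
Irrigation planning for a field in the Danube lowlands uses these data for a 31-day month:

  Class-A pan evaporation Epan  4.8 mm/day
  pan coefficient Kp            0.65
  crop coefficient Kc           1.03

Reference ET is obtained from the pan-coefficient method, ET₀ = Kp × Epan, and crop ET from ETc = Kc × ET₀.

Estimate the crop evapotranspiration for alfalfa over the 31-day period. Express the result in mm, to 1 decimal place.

99.6 mm

ET₀ = 0.65 × 4.8 = 3.1200 mm/d
ETc = Kc × ET₀ = 1.03 × 3.1200 = 3.2136 mm/d
Over 31 days: 3.2136 × 31 = 99.622 mm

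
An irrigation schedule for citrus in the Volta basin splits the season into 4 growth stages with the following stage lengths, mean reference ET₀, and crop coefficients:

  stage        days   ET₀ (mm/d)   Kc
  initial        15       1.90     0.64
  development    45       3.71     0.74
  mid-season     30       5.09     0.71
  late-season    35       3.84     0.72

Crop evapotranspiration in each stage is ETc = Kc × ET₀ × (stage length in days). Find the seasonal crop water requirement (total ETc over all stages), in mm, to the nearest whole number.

initial: 0.64 × 1.90 × 15 = 18.24 mm
development: 0.74 × 3.71 × 45 = 123.54 mm
mid-season: 0.71 × 5.09 × 30 = 108.42 mm
late-season: 0.72 × 3.84 × 35 = 96.77 mm
Seasonal total = 346.97 mm

347 mm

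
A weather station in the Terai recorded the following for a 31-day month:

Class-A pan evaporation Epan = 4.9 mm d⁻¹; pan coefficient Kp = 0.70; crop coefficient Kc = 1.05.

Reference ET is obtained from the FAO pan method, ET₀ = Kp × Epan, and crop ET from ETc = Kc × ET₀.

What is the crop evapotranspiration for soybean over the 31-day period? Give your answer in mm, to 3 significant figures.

112 mm

ET₀ = 0.70 × 4.9 = 3.4300 mm/d
ETc = Kc × ET₀ = 1.05 × 3.4300 = 3.6015 mm/d
Over 31 days: 3.6015 × 31 = 111.647 mm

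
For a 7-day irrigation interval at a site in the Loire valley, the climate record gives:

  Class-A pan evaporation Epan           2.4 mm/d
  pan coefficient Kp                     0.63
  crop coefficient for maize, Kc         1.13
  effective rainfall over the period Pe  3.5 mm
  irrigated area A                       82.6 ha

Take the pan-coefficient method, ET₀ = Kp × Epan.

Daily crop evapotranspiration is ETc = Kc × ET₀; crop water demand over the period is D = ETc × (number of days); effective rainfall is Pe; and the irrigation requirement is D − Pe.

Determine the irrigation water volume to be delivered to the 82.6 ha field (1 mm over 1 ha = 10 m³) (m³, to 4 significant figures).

ET₀ = 0.63 × 2.4 = 1.5120 mm/d
ETc = Kc × ET₀ = 1.13 × 1.5120 = 1.7086 mm/d
Crop demand D = ETc × 7 d = 1.7086 × 7 = 11.960 mm
D − Pe = 11.960 − 3.5 = 8.460 mm
Volume = 8.460 mm × 82.6 ha × 10 = 6988.0 m³

6988 m³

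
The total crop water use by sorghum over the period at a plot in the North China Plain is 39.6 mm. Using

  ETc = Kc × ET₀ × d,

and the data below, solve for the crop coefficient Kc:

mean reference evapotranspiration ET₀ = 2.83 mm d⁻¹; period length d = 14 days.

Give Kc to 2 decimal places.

1.00

ETc = Kc × ET₀ × d  ⇒  Kc = ETc / (ET₀ × d)
Kc = 39.6 / (2.83 × 14) = 39.6 / 39.62 = 0.9995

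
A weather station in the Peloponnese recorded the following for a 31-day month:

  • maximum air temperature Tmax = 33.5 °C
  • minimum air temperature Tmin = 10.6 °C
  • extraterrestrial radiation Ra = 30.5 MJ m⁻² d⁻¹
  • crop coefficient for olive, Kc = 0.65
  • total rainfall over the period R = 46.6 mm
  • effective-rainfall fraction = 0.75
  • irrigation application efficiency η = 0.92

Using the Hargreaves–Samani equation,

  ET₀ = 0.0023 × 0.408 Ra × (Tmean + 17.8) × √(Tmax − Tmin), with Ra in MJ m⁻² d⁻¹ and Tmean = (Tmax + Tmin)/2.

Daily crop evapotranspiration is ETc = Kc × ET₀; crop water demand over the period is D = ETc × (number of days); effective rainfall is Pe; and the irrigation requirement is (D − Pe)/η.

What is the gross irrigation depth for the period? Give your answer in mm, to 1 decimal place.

Tmean = (33.5 + 10.6)/2 = 22.05 °C
0.408 Ra = 0.408 × 30.5 = 12.4440 mm/d equivalent
ET₀ = 0.0023 × 12.4440 × (22.05 + 17.8) × √22.9 = 0.0023 × 12.4440 × 39.85 × 4.7854 = 5.4580 mm/d
ETc = Kc × ET₀ = 0.65 × 5.4580 = 3.5477 mm/d
Crop demand D = ETc × 31 d = 3.5477 × 31 = 109.979 mm
Pe = 0.75 × 46.6 = 34.950 mm
D − Pe = 109.979 − 34.950 = 75.029 mm
Gross irrigation = 75.029 / 0.92 = 81.553 mm

81.6 mm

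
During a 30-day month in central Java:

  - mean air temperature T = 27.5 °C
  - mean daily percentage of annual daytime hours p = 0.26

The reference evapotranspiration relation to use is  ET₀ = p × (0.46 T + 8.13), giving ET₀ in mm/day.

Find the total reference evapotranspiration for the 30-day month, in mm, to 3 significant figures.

162 mm

ET₀ = 0.26 × (0.46 × 27.5 + 8.13) = 0.26 × 20.780 = 5.4028 mm/d
Monthly total = 5.4028 × 30 = 162.084 mm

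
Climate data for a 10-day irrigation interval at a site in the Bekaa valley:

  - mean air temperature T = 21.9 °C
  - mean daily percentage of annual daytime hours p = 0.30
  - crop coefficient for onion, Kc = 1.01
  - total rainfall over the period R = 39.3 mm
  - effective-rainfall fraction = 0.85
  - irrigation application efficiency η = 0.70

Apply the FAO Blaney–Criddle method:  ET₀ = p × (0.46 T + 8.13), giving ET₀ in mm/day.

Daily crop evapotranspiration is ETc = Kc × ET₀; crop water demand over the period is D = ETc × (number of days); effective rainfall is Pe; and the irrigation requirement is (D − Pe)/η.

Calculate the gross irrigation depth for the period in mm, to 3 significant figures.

31.1 mm

ET₀ = 0.30 × (0.46 × 21.9 + 8.13) = 0.30 × 18.204 = 5.4612 mm/d
ETc = Kc × ET₀ = 1.01 × 5.4612 = 5.5158 mm/d
Crop demand D = ETc × 10 d = 5.5158 × 10 = 55.158 mm
Pe = 0.85 × 39.3 = 33.405 mm
D − Pe = 55.158 − 33.405 = 21.753 mm
Gross irrigation = 21.753 / 0.70 = 31.076 mm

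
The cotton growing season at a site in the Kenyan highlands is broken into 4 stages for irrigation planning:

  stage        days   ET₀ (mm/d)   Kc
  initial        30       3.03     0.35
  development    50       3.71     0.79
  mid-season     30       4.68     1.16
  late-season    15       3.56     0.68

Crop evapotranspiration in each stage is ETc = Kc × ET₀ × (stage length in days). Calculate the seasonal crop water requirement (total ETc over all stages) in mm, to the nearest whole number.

378 mm

initial: 0.35 × 3.03 × 30 = 31.82 mm
development: 0.79 × 3.71 × 50 = 146.55 mm
mid-season: 1.16 × 4.68 × 30 = 162.86 mm
late-season: 0.68 × 3.56 × 15 = 36.31 mm
Seasonal total = 377.54 mm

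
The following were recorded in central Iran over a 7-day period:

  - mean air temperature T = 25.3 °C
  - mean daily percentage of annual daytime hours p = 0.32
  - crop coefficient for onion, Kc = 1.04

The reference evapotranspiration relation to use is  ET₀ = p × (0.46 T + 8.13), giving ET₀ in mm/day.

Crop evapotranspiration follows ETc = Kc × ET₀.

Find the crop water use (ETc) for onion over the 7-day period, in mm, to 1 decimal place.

ET₀ = 0.32 × (0.46 × 25.3 + 8.13) = 0.32 × 19.768 = 6.3258 mm/d
ETc = Kc × ET₀ = 1.04 × 6.3258 = 6.5788 mm/d
Over 7 days: 6.5788 × 7 = 46.052 mm

46.1 mm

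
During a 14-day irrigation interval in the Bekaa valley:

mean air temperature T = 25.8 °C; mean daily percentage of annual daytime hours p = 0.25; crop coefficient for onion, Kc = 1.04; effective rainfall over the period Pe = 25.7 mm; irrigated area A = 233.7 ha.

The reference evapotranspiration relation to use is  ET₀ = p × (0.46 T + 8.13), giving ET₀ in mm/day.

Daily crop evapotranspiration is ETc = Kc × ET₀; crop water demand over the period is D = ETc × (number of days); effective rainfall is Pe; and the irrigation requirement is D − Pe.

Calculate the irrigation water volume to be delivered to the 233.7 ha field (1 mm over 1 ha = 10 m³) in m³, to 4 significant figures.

ET₀ = 0.25 × (0.46 × 25.8 + 8.13) = 0.25 × 19.998 = 4.9995 mm/d
ETc = Kc × ET₀ = 1.04 × 4.9995 = 5.1995 mm/d
Crop demand D = ETc × 14 d = 5.1995 × 14 = 72.793 mm
D − Pe = 72.793 − 25.7 = 47.093 mm
Volume = 47.093 mm × 233.7 ha × 10 = 110056.3 m³

110100 m³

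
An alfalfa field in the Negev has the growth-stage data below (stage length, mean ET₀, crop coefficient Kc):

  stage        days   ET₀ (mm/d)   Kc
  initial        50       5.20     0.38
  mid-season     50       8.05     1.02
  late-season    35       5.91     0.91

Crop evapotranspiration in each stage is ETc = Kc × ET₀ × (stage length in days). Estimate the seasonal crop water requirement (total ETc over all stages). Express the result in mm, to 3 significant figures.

698 mm

initial: 0.38 × 5.20 × 50 = 98.80 mm
mid-season: 1.02 × 8.05 × 50 = 410.55 mm
late-season: 0.91 × 5.91 × 35 = 188.23 mm
Seasonal total = 697.58 mm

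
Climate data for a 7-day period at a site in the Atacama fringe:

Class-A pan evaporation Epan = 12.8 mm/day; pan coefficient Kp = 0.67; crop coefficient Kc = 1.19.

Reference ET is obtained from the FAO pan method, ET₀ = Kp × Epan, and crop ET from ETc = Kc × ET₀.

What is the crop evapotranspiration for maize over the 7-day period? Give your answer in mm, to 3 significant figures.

ET₀ = 0.67 × 12.8 = 8.5760 mm/d
ETc = Kc × ET₀ = 1.19 × 8.5760 = 10.2054 mm/d
Over 7 days: 10.2054 × 7 = 71.438 mm

71.4 mm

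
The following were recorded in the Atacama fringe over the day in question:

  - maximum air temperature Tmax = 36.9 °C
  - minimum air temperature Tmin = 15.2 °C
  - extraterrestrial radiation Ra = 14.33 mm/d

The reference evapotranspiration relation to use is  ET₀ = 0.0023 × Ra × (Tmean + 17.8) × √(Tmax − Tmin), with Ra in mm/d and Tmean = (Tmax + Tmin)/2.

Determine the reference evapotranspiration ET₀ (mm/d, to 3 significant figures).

6.73 mm/d

Tmean = (36.9 + 15.2)/2 = 26.05 °C
ET₀ = 0.0023 × 14.33 × (26.05 + 17.8) × √21.7 = 0.0023 × 14.33 × 43.85 × 4.6583 = 6.7324 mm/d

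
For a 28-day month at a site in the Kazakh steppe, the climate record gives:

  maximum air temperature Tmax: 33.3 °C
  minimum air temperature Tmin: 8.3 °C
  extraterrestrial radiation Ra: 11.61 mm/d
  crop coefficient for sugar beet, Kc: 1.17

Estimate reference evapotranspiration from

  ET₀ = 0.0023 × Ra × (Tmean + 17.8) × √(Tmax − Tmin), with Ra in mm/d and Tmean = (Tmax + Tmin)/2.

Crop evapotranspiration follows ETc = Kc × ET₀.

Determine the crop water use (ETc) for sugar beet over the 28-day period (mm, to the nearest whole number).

Tmean = (33.3 + 8.3)/2 = 20.80 °C
ET₀ = 0.0023 × 11.61 × (20.80 + 17.8) × √25.0 = 0.0023 × 11.61 × 38.60 × 5.0000 = 5.1537 mm/d
ETc = Kc × ET₀ = 1.17 × 5.1537 = 6.0298 mm/d
Over 28 days: 6.0298 × 28 = 168.834 mm

169 mm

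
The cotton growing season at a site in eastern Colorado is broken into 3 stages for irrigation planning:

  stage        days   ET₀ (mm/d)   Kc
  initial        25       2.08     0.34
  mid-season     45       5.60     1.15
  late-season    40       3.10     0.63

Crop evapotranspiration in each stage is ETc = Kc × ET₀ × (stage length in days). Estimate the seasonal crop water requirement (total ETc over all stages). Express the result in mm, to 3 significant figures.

initial: 0.34 × 2.08 × 25 = 17.68 mm
mid-season: 1.15 × 5.60 × 45 = 289.80 mm
late-season: 0.63 × 3.10 × 40 = 78.12 mm
Seasonal total = 385.60 mm

386 mm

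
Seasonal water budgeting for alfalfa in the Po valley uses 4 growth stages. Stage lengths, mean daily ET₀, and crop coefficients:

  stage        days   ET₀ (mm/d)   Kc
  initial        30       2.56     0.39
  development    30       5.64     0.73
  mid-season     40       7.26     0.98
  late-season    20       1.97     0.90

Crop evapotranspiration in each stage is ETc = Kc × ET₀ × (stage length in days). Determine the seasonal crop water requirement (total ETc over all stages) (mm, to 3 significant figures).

474 mm

initial: 0.39 × 2.56 × 30 = 29.95 mm
development: 0.73 × 5.64 × 30 = 123.52 mm
mid-season: 0.98 × 7.26 × 40 = 284.59 mm
late-season: 0.90 × 1.97 × 20 = 35.46 mm
Seasonal total = 473.52 mm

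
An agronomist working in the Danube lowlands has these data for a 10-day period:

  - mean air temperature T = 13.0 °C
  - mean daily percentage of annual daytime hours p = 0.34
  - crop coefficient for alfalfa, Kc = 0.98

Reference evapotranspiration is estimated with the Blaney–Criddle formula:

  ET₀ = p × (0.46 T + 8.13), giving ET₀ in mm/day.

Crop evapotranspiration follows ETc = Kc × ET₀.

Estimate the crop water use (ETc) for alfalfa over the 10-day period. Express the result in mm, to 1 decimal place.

ET₀ = 0.34 × (0.46 × 13.0 + 8.13) = 0.34 × 14.110 = 4.7974 mm/d
ETc = Kc × ET₀ = 0.98 × 4.7974 = 4.7015 mm/d
Over 10 days: 4.7015 × 10 = 47.015 mm

47.0 mm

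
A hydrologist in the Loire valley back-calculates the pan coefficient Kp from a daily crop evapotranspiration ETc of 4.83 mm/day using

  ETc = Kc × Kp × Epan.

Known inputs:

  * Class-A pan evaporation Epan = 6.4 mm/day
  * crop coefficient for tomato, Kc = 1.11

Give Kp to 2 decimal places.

ETc = Kc × Kp × Epan  ⇒  Kp = ETc / (Kc × Epan)
Kp = 4.83 / (1.11 × 6.4) = 4.83 / 7.104 = 0.6799

0.68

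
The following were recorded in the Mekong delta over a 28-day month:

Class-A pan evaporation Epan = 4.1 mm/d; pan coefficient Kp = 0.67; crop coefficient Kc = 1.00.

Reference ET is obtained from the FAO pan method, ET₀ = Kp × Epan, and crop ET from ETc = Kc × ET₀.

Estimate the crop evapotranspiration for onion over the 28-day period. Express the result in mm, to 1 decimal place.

76.9 mm

ET₀ = 0.67 × 4.1 = 2.7470 mm/d
ETc = Kc × ET₀ = 1.00 × 2.7470 = 2.7470 mm/d
Over 28 days: 2.7470 × 28 = 76.916 mm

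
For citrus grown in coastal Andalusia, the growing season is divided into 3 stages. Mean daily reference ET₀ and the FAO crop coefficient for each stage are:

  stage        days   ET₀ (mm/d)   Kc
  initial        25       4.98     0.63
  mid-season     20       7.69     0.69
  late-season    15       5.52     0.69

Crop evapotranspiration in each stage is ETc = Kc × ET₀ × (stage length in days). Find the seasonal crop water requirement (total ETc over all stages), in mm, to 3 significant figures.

242 mm

initial: 0.63 × 4.98 × 25 = 78.44 mm
mid-season: 0.69 × 7.69 × 20 = 106.12 mm
late-season: 0.69 × 5.52 × 15 = 57.13 mm
Seasonal total = 241.69 mm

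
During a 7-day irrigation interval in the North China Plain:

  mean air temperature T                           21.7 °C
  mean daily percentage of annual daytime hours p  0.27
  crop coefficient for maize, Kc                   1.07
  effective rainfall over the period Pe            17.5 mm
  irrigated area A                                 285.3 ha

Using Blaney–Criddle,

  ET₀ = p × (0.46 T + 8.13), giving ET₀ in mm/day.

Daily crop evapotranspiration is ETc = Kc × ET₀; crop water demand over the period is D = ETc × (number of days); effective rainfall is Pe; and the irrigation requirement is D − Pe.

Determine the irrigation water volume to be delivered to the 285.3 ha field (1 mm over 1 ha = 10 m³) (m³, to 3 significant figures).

54600 m³

ET₀ = 0.27 × (0.46 × 21.7 + 8.13) = 0.27 × 18.112 = 4.8902 mm/d
ETc = Kc × ET₀ = 1.07 × 4.8902 = 5.2325 mm/d
Crop demand D = ETc × 7 d = 5.2325 × 7 = 36.628 mm
D − Pe = 36.628 − 17.5 = 19.128 mm
Volume = 19.128 mm × 285.3 ha × 10 = 54572.2 m³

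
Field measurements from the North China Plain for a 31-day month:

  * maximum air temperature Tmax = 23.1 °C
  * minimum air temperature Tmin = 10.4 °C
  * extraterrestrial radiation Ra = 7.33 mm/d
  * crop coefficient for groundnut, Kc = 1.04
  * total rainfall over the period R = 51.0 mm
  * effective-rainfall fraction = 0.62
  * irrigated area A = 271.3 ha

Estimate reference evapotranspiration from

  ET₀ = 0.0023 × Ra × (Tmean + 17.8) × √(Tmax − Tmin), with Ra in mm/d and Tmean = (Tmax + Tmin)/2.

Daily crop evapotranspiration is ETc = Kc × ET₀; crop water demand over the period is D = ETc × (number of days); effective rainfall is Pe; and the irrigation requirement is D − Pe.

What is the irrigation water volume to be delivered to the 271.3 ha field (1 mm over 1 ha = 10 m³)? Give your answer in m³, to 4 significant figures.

Tmean = (23.1 + 10.4)/2 = 16.75 °C
ET₀ = 0.0023 × 7.33 × (16.75 + 17.8) × √12.7 = 0.0023 × 7.33 × 34.55 × 3.5637 = 2.0758 mm/d
ETc = Kc × ET₀ = 1.04 × 2.0758 = 2.1588 mm/d
Crop demand D = ETc × 31 d = 2.1588 × 31 = 66.923 mm
Pe = 0.62 × 51.0 = 31.620 mm
D − Pe = 66.923 − 31.620 = 35.303 mm
Volume = 35.303 mm × 271.3 ha × 10 = 95777.0 m³

95780 m³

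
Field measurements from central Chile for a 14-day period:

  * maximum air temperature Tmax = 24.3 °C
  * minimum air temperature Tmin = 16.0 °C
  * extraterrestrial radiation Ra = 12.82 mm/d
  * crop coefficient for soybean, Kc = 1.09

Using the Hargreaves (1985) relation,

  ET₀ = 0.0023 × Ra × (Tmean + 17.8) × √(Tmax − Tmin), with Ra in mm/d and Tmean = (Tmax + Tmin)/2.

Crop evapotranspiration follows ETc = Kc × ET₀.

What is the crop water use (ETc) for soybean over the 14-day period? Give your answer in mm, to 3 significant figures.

Tmean = (24.3 + 16.0)/2 = 20.15 °C
ET₀ = 0.0023 × 12.82 × (20.15 + 17.8) × √8.3 = 0.0023 × 12.82 × 37.95 × 2.8810 = 3.2238 mm/d
ETc = Kc × ET₀ = 1.09 × 3.2238 = 3.5139 mm/d
Over 14 days: 3.5139 × 14 = 49.195 mm

49.2 mm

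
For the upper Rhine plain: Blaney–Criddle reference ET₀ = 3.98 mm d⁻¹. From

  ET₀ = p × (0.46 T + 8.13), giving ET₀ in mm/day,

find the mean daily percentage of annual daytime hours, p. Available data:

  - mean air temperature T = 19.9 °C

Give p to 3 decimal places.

p = ET₀ / (0.46 T + 8.13) = 3.98 / (0.46 × 19.9 + 8.13) = 3.98 / 17.284 = 0.2303

0.230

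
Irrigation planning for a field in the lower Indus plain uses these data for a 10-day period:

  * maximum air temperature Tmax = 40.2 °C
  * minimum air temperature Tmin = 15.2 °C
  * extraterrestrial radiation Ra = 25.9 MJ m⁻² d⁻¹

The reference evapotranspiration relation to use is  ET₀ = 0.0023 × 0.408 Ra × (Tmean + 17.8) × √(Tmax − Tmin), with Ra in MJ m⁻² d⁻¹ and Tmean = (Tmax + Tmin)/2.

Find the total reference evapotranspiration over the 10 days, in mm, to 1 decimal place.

55.3 mm

Tmean = (40.2 + 15.2)/2 = 27.70 °C
0.408 Ra = 0.408 × 25.9 = 10.5672 mm/d equivalent
ET₀ = 0.0023 × 10.5672 × (27.70 + 17.8) × √25.0 = 0.0023 × 10.5672 × 45.50 × 5.0000 = 5.5293 mm/d
Over 10 days: 5.5293 × 10 = 55.293 mm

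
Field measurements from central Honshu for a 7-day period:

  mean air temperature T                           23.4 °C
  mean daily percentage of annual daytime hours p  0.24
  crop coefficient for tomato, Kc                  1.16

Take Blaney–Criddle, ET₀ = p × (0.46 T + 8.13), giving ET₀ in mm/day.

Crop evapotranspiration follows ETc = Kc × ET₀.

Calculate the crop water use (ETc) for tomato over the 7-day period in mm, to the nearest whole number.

ET₀ = 0.24 × (0.46 × 23.4 + 8.13) = 0.24 × 18.894 = 4.5346 mm/d
ETc = Kc × ET₀ = 1.16 × 4.5346 = 5.2601 mm/d
Over 7 days: 5.2601 × 7 = 36.821 mm

37 mm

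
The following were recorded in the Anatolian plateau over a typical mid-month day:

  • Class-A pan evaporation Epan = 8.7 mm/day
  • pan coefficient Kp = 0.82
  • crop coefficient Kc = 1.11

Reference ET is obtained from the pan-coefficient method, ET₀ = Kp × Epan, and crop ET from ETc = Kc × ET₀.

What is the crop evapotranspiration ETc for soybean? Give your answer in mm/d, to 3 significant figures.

7.92 mm/d

ET₀ = 0.82 × 8.7 = 7.1340 mm/d
ETc = Kc × ET₀ = 1.11 × 7.1340 = 7.9187 mm/d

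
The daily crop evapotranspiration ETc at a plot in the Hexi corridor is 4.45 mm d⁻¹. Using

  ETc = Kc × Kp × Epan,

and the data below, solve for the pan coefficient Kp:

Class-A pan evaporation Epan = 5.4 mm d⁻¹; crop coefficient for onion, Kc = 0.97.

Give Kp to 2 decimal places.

0.85

ETc = Kc × Kp × Epan  ⇒  Kp = ETc / (Kc × Epan)
Kp = 4.45 / (0.97 × 5.4) = 4.45 / 5.238 = 0.8496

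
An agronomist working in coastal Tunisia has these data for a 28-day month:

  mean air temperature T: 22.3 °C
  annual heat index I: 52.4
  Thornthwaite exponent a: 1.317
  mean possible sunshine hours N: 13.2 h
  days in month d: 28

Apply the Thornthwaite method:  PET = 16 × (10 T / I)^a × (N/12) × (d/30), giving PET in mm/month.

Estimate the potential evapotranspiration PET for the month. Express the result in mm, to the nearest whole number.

10T/I = 10 × 22.3 / 52.4 = 4.2557
(10T/I)^a = 4.2557^1.317 = 6.7353
Uncorrected PET = 16 × 6.7353 = 107.765 mm
Correction = (N/12)(d/30) = (13.2/12)(28/30) = 1.0267
PET = 107.765 × 1.0267 = 110.642 mm/month

111 mm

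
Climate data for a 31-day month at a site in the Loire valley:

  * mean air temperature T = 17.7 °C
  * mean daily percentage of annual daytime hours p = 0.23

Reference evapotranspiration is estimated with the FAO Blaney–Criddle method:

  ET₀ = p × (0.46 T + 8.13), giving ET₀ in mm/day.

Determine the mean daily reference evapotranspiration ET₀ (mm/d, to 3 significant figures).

3.74 mm/d

ET₀ = 0.23 × (0.46 × 17.7 + 8.13) = 0.23 × 16.272 = 3.7426 mm/d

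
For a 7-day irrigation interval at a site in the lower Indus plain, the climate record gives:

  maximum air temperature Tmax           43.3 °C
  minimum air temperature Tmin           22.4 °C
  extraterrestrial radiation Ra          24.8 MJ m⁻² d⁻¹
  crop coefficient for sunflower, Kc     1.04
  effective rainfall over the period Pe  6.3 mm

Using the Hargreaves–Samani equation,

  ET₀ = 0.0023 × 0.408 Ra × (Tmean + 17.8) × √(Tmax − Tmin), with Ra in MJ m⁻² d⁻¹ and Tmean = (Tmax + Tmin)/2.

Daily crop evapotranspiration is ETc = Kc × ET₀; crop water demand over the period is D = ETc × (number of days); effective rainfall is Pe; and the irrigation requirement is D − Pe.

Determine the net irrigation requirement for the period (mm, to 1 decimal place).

32.9 mm

Tmean = (43.3 + 22.4)/2 = 32.85 °C
0.408 Ra = 0.408 × 24.8 = 10.1184 mm/d equivalent
ET₀ = 0.0023 × 10.1184 × (32.85 + 17.8) × √20.9 = 0.0023 × 10.1184 × 50.65 × 4.5717 = 5.3889 mm/d
ETc = Kc × ET₀ = 1.04 × 5.3889 = 5.6045 mm/d
Crop demand D = ETc × 7 d = 5.6045 × 7 = 39.232 mm
D − Pe = 39.232 − 6.3 = 32.932 mm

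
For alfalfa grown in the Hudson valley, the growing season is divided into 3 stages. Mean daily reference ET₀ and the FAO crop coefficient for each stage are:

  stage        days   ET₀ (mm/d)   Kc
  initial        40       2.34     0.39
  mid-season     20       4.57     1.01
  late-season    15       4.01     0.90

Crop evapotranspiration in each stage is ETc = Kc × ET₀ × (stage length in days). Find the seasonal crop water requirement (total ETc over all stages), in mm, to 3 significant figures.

initial: 0.39 × 2.34 × 40 = 36.50 mm
mid-season: 1.01 × 4.57 × 20 = 92.31 mm
late-season: 0.90 × 4.01 × 15 = 54.14 mm
Seasonal total = 182.95 mm

183 mm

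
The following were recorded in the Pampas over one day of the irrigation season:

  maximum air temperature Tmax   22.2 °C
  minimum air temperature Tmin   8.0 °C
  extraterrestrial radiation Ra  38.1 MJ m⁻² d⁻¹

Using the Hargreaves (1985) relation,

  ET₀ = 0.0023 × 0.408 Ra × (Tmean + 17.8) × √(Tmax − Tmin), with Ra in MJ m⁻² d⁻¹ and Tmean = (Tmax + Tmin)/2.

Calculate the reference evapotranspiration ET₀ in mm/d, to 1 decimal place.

Tmean = (22.2 + 8.0)/2 = 15.10 °C
0.408 Ra = 0.408 × 38.1 = 15.5448 mm/d equivalent
ET₀ = 0.0023 × 15.5448 × (15.10 + 17.8) × √14.2 = 0.0023 × 15.5448 × 32.90 × 3.7683 = 4.4326 mm/d

4.4 mm/d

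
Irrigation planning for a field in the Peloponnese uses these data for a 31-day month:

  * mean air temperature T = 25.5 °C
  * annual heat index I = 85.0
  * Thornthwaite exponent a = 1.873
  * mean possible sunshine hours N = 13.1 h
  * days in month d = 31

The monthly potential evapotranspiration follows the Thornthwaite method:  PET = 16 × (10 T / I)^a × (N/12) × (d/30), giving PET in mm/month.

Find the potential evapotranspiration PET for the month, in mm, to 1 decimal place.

141.3 mm

10T/I = 10 × 25.5 / 85.0 = 3.0000
(10T/I)^a = 3.0000^1.873 = 7.8280
Uncorrected PET = 16 × 7.8280 = 125.248 mm
Correction = (N/12)(d/30) = (13.1/12)(31/30) = 1.1281
PET = 125.248 × 1.1281 = 141.292 mm/month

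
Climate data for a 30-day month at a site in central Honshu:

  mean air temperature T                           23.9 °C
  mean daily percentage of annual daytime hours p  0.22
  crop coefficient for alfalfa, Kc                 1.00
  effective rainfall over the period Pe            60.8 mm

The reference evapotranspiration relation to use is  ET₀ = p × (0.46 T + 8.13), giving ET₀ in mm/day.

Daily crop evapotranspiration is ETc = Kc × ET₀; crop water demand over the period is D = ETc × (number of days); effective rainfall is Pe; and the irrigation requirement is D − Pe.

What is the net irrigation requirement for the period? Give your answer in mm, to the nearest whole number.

65 mm

ET₀ = 0.22 × (0.46 × 23.9 + 8.13) = 0.22 × 19.124 = 4.2073 mm/d
ETc = Kc × ET₀ = 1.00 × 4.2073 = 4.2073 mm/d
Crop demand D = ETc × 30 d = 4.2073 × 30 = 126.219 mm
D − Pe = 126.219 − 60.8 = 65.419 mm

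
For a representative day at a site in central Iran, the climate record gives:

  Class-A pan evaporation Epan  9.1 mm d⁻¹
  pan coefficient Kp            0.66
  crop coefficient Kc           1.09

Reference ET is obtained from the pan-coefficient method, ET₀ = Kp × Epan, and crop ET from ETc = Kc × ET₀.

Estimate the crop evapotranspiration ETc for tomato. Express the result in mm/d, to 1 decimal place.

6.5 mm/d

ET₀ = 0.66 × 9.1 = 6.0060 mm/d
ETc = Kc × ET₀ = 1.09 × 6.0060 = 6.5465 mm/d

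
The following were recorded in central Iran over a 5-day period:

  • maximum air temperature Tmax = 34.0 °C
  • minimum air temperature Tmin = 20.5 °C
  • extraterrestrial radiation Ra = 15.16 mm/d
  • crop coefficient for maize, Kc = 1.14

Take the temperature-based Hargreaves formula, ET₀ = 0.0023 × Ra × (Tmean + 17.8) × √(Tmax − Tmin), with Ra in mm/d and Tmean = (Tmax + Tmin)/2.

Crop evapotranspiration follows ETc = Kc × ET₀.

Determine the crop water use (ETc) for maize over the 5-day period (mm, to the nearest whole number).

Tmean = (34.0 + 20.5)/2 = 27.25 °C
ET₀ = 0.0023 × 15.16 × (27.25 + 17.8) × √13.5 = 0.0023 × 15.16 × 45.05 × 3.6742 = 5.7714 mm/d
ETc = Kc × ET₀ = 1.14 × 5.7714 = 6.5794 mm/d
Over 5 days: 6.5794 × 5 = 32.897 mm

33 mm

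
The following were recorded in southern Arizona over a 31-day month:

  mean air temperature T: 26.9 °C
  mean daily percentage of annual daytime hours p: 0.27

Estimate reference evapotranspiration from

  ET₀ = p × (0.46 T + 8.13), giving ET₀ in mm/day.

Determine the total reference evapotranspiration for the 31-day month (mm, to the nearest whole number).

172 mm

ET₀ = 0.27 × (0.46 × 26.9 + 8.13) = 0.27 × 20.504 = 5.5361 mm/d
Monthly total = 5.5361 × 31 = 171.619 mm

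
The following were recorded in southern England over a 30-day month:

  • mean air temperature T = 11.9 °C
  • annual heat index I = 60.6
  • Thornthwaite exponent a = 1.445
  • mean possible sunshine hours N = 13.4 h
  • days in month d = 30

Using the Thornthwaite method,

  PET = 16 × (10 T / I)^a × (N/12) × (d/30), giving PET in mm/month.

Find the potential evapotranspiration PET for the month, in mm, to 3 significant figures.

47.4 mm

10T/I = 10 × 11.9 / 60.6 = 1.9637
(10T/I)^a = 1.9637^1.445 = 2.6515
Uncorrected PET = 16 × 2.6515 = 42.424 mm
Correction = (N/12)(d/30) = (13.4/12)(30/30) = 1.1167
PET = 42.424 × 1.1167 = 47.375 mm/month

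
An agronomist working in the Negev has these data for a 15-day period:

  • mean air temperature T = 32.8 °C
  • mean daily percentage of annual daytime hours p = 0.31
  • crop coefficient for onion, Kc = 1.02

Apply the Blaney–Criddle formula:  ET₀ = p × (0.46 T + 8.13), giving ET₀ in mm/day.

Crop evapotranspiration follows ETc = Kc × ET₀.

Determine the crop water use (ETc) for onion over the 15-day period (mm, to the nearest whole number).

110 mm

ET₀ = 0.31 × (0.46 × 32.8 + 8.13) = 0.31 × 23.218 = 7.1976 mm/d
ETc = Kc × ET₀ = 1.02 × 7.1976 = 7.3416 mm/d
Over 15 days: 7.3416 × 15 = 110.124 mm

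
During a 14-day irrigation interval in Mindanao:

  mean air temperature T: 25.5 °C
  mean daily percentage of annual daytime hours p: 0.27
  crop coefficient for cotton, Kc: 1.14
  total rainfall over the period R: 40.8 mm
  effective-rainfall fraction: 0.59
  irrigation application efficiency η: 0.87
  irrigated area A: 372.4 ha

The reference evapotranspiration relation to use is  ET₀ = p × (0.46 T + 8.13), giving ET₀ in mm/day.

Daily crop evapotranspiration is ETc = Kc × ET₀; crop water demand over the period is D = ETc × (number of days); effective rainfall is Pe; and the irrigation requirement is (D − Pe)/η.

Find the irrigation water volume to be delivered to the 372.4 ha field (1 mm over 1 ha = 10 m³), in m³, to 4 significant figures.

ET₀ = 0.27 × (0.46 × 25.5 + 8.13) = 0.27 × 19.860 = 5.3622 mm/d
ETc = Kc × ET₀ = 1.14 × 5.3622 = 6.1129 mm/d
Crop demand D = ETc × 14 d = 6.1129 × 14 = 85.581 mm
Pe = 0.59 × 40.8 = 24.072 mm
D − Pe = 85.581 − 24.072 = 61.509 mm
Gross irrigation = 61.509 / 0.87 = 70.700 mm
Volume = 70.700 mm × 372.4 ha × 10 = 263286.8 m³

263300 m³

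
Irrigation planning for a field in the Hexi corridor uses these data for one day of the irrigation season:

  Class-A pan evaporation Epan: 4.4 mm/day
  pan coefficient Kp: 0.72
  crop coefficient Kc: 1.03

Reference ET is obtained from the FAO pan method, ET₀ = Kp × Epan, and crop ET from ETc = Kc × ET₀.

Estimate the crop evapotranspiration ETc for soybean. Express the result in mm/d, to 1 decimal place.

ET₀ = 0.72 × 4.4 = 3.1680 mm/d
ETc = Kc × ET₀ = 1.03 × 3.1680 = 3.2630 mm/d

3.3 mm/d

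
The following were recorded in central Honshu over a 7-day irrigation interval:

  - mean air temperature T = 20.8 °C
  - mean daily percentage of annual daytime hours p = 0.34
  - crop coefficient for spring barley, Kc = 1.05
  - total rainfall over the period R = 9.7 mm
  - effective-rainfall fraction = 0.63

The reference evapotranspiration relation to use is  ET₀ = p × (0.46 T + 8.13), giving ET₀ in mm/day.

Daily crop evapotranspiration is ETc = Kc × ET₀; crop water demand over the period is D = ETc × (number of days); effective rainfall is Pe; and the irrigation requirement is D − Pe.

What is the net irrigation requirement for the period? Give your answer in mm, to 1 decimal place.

ET₀ = 0.34 × (0.46 × 20.8 + 8.13) = 0.34 × 17.698 = 6.0173 mm/d
ETc = Kc × ET₀ = 1.05 × 6.0173 = 6.3182 mm/d
Crop demand D = ETc × 7 d = 6.3182 × 7 = 44.227 mm
Pe = 0.63 × 9.7 = 6.111 mm
D − Pe = 44.227 − 6.111 = 38.116 mm

38.1 mm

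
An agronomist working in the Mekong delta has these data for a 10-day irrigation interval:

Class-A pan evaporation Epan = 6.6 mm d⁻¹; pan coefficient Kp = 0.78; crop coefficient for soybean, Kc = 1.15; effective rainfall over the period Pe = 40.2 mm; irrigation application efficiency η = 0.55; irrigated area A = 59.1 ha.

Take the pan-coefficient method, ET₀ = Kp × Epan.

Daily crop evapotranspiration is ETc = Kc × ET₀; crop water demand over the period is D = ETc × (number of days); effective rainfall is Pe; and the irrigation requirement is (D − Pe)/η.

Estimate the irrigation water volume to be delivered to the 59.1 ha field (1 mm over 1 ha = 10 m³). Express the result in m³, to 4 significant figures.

ET₀ = 0.78 × 6.6 = 5.1480 mm/d
ETc = Kc × ET₀ = 1.15 × 5.1480 = 5.9202 mm/d
Crop demand D = ETc × 10 d = 5.9202 × 10 = 59.202 mm
D − Pe = 59.202 − 40.2 = 19.002 mm
Gross irrigation = 19.002 / 0.55 = 34.549 mm
Volume = 34.549 mm × 59.1 ha × 10 = 20418.5 m³

20420 m³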